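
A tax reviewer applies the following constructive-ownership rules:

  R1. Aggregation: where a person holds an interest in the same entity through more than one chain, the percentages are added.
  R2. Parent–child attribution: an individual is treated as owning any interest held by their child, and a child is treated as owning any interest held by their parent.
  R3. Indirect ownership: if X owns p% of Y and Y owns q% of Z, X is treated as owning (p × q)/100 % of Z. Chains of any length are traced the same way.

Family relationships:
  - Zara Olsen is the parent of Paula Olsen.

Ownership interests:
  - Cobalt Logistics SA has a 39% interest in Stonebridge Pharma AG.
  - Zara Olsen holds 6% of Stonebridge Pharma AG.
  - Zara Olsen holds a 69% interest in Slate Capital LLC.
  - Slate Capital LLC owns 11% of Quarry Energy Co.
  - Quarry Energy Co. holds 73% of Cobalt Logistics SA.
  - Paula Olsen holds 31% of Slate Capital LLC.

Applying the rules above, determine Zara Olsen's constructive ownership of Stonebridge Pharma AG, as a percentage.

9.1317%

By parent–child attribution (R2), Zara Olsen is treated as also owning Paula Olsen's interest in Slate Capital LLC, giving 69% + 31% = 100%.
Chain via Slate Capital LLC → Quarry Energy Co. → Cobalt Logistics SA (R3): 100% × 11% × 73% × 39% = 3.1317% of Stonebridge Pharma AG.
Direct interest in Stonebridge Pharma AG: 6%.
Aggregating (R1): 3.1317% + 6% = 9.1317%.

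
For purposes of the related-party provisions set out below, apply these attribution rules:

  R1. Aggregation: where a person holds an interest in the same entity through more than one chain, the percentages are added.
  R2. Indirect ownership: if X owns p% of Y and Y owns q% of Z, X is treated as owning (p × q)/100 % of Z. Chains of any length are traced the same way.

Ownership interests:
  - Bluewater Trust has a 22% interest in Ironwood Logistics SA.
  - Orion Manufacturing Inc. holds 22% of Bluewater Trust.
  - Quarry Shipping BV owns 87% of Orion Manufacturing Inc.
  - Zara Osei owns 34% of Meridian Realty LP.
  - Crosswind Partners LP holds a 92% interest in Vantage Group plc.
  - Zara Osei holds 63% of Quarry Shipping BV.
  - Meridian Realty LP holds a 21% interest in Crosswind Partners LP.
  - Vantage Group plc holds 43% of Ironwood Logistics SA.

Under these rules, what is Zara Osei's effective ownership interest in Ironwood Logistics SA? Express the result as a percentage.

Chain via Quarry Shipping BV → Orion Manufacturing Inc. → Bluewater Trust (R2): 63% × 87% × 22% × 22% = 2.652804% of Ironwood Logistics SA.
Chain via Meridian Realty LP → Crosswind Partners LP → Vantage Group plc (R2): 34% × 21% × 92% × 43% = 2.824584% of Ironwood Logistics SA.
Aggregating (R1): 2.652804% + 2.824584% = 5.477388%.

5.477388%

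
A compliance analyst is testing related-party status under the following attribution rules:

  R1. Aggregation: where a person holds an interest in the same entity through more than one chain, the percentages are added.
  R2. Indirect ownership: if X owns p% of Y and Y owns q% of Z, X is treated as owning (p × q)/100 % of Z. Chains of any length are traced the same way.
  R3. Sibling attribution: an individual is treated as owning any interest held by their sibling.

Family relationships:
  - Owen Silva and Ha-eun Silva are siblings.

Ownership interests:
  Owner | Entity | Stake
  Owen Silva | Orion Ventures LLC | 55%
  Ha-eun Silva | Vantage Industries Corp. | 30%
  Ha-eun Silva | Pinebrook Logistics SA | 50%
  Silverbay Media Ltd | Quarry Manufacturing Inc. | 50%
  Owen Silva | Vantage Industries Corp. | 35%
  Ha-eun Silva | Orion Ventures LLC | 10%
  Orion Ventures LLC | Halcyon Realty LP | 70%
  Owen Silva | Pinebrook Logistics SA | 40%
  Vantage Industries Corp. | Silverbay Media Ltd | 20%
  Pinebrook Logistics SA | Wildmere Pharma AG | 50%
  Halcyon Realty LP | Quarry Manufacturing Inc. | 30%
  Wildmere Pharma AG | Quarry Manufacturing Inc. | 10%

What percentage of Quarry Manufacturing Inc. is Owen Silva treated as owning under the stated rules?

By sibling attribution (R3), Owen Silva is treated as also owning Ha-eun Silva's interest in Vantage Industries Corp, giving 35% + 30% = 65%.
By sibling attribution (R3), Owen Silva is treated as also owning Ha-eun Silva's interest in Pinebrook Logistics SA, giving 40% + 50% = 90%.
By sibling attribution (R3), Owen Silva is treated as also owning Ha-eun Silva's interest in Orion Ventures LLC, giving 55% + 10% = 65%.
Chain via Vantage Industries Corp. → Silverbay Media Ltd (R2): 65% × 20% × 50% = 6.5% of Quarry Manufacturing Inc.
Chain via Pinebrook Logistics SA → Wildmere Pharma AG (R2): 90% × 50% × 10% = 4.5% of Quarry Manufacturing Inc.
Chain via Orion Ventures LLC → Halcyon Realty LP (R2): 65% × 70% × 30% = 13.65% of Quarry Manufacturing Inc.
Aggregating (R1): 6.5% + 4.5% + 13.65% = 24.65%.

24.65%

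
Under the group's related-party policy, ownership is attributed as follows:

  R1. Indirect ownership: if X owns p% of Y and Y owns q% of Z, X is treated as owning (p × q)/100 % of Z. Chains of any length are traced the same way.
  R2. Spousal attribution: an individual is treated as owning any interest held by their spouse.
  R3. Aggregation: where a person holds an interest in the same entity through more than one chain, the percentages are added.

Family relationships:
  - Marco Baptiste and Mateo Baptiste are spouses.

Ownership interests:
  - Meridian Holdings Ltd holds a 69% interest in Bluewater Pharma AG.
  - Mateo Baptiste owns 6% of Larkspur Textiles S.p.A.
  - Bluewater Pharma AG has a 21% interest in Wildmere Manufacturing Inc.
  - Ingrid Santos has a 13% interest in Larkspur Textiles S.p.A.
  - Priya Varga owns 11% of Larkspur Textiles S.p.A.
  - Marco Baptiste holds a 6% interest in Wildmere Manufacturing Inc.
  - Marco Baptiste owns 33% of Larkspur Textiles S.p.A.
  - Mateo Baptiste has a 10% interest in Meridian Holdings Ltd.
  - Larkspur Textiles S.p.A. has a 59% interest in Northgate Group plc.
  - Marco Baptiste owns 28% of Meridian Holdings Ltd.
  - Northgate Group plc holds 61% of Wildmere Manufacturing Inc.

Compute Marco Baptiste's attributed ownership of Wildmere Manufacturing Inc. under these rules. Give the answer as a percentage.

By spousal attribution (R2), Marco Baptiste is treated as also owning Mateo Baptiste's interest in Larkspur Textiles S.p.A, giving 33% + 6% = 39%.
By spousal attribution (R2), Marco Baptiste is treated as also owning Mateo Baptiste's interest in Meridian Holdings Ltd, giving 28% + 10% = 38%.
Chain via Larkspur Textiles S.p.A. → Northgate Group plc (R1): 39% × 59% × 61% = 14.0361% of Wildmere Manufacturing Inc.
Chain via Meridian Holdings Ltd → Bluewater Pharma AG (R1): 38% × 69% × 21% = 5.5062% of Wildmere Manufacturing Inc.
Direct interest in Wildmere Manufacturing Inc: 6%.
Aggregating (R3): 14.0361% + 5.5062% + 6% = 25.5423%.

25.5423%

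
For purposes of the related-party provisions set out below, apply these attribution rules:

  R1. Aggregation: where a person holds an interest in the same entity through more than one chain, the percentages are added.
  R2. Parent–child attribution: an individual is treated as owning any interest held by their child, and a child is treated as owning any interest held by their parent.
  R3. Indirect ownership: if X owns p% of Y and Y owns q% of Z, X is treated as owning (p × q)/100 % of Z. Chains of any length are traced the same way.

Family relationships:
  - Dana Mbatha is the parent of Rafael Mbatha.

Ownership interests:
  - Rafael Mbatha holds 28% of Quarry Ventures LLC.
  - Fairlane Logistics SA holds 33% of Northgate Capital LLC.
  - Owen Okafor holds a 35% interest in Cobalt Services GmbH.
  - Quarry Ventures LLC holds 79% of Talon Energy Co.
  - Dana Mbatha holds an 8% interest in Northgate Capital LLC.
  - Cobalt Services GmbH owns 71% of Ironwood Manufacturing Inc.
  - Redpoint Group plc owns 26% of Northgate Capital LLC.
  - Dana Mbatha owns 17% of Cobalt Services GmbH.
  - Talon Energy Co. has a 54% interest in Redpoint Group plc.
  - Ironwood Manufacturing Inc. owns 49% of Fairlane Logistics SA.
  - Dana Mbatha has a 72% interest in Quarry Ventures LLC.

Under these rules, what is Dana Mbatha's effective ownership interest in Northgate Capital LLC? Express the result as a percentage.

21.043319%

By parent–child attribution (R2), Dana Mbatha is treated as also owning Rafael Mbatha's interest in Quarry Ventures LLC, giving 72% + 28% = 100%.
Chain via Quarry Ventures LLC → Talon Energy Co. → Redpoint Group plc (R3): 100% × 79% × 54% × 26% = 11.0916% of Northgate Capital LLC.
Chain via Cobalt Services GmbH → Ironwood Manufacturing Inc. → Fairlane Logistics SA (R3): 17% × 71% × 49% × 33% = 1.951719% of Northgate Capital LLC.
Direct interest in Northgate Capital LLC: 8%.
Aggregating (R1): 11.0916% + 1.951719% + 8% = 21.043319%.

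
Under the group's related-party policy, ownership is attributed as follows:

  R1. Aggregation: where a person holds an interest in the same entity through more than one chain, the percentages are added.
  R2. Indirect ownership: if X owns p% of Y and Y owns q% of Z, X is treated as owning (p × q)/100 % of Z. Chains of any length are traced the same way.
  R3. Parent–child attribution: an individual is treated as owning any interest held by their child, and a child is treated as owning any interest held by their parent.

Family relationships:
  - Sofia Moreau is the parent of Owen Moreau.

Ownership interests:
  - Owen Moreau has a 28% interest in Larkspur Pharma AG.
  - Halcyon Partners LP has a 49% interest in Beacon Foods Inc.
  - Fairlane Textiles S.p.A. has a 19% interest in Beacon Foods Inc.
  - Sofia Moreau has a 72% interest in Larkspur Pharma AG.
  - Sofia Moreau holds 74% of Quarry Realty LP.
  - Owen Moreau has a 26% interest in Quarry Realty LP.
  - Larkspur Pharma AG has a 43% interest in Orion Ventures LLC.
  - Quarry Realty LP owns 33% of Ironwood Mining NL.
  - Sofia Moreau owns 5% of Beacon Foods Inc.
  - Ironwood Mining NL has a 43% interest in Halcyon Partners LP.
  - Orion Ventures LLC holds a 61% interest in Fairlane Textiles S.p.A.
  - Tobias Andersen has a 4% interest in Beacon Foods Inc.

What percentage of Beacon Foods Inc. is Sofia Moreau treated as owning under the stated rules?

By parent–child attribution (R3), Sofia Moreau is treated as also owning Owen Moreau's interest in Larkspur Pharma AG, giving 72% + 28% = 100%.
By parent–child attribution (R3), Sofia Moreau is treated as also owning Owen Moreau's interest in Quarry Realty LP, giving 74% + 26% = 100%.
Chain via Larkspur Pharma AG → Orion Ventures LLC → Fairlane Textiles S.p.A. (R2): 100% × 43% × 61% × 19% = 4.9837% of Beacon Foods Inc.
Chain via Quarry Realty LP → Ironwood Mining NL → Halcyon Partners LP (R2): 100% × 33% × 43% × 49% = 6.9531% of Beacon Foods Inc.
Direct interest in Beacon Foods Inc: 5%.
Aggregating (R1): 4.9837% + 6.9531% + 5% = 16.9368%.

16.9368%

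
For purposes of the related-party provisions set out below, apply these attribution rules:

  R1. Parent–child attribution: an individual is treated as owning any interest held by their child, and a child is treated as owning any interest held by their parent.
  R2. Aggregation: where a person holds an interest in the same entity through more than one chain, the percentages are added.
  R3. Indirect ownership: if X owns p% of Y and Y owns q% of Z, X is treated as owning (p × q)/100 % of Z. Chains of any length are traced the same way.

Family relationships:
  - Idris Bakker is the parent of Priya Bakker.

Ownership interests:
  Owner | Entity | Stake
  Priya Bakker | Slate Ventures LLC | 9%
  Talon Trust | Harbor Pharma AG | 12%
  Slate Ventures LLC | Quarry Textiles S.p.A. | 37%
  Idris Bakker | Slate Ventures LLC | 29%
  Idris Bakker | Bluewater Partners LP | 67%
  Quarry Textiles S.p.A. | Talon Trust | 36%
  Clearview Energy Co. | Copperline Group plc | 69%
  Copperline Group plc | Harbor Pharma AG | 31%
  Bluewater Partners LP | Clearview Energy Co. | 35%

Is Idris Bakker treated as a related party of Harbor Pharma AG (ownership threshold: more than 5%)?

By parent–child attribution (R1), Idris Bakker is treated as also owning Priya Bakker's interest in Slate Ventures LLC, giving 29% + 9% = 38%.
Chain via Slate Ventures LLC → Quarry Textiles S.p.A. → Talon Trust (R3): 38% × 37% × 36% × 12% = 0.607392% of Harbor Pharma AG.
Chain via Bluewater Partners LP → Clearview Energy Co. → Copperline Group plc (R3): 67% × 35% × 69% × 31% = 5.015955% of Harbor Pharma AG.
Aggregating (R2): 0.607392% + 5.015955% = 5.623347%.
5.623347% exceeds the 5% threshold, so Idris is a related party to Harbor Pharma AG.

Yes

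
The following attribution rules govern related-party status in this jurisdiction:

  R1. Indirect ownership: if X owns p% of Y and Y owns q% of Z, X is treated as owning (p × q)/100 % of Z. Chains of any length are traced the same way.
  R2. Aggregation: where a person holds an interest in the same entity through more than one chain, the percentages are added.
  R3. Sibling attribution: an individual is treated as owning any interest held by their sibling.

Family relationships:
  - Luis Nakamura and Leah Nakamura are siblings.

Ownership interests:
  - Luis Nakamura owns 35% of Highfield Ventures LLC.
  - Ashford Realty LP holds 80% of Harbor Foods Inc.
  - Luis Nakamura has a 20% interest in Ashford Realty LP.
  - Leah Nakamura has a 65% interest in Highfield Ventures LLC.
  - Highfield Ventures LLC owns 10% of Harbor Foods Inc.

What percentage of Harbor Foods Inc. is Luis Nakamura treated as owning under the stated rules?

By sibling attribution (R3), Luis Nakamura is treated as also owning Leah Nakamura's interest in Highfield Ventures LLC, giving 35% + 65% = 100%.
Chain via Highfield Ventures LLC (R1): 100% × 10% = 10% of Harbor Foods Inc.
Chain via Ashford Realty LP (R1): 20% × 80% = 16% of Harbor Foods Inc.
Aggregating (R2): 10% + 16% = 26%.

26%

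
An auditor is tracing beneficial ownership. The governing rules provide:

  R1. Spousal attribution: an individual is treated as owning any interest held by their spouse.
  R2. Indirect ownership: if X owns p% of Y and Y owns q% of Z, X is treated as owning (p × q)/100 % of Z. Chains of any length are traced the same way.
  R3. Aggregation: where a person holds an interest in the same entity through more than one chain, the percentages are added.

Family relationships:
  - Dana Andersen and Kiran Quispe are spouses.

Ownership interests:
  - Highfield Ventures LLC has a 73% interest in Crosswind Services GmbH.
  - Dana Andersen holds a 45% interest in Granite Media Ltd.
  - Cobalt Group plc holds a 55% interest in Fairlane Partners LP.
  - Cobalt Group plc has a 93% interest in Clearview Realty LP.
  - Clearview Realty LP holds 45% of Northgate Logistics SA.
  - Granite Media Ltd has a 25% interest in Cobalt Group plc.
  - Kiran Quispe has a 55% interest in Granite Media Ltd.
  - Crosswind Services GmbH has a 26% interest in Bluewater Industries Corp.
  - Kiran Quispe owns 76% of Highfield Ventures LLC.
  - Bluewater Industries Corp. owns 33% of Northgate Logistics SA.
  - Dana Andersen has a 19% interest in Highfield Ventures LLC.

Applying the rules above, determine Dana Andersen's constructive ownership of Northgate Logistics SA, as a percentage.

By spousal attribution (R1), Dana Andersen is treated as also owning Kiran Quispe's interest in Highfield Ventures LLC, giving 19% + 76% = 95%.
By spousal attribution (R1), Dana Andersen is treated as also owning Kiran Quispe's interest in Granite Media Ltd, giving 45% + 55% = 100%.
Chain via Highfield Ventures LLC → Crosswind Services GmbH → Bluewater Industries Corp. (R2): 95% × 73% × 26% × 33% = 5.95023% of Northgate Logistics SA.
Chain via Granite Media Ltd → Cobalt Group plc → Clearview Realty LP (R2): 100% × 25% × 93% × 45% = 10.4625% of Northgate Logistics SA.
Aggregating (R3): 5.95023% + 10.4625% = 16.41273%.

16.41273%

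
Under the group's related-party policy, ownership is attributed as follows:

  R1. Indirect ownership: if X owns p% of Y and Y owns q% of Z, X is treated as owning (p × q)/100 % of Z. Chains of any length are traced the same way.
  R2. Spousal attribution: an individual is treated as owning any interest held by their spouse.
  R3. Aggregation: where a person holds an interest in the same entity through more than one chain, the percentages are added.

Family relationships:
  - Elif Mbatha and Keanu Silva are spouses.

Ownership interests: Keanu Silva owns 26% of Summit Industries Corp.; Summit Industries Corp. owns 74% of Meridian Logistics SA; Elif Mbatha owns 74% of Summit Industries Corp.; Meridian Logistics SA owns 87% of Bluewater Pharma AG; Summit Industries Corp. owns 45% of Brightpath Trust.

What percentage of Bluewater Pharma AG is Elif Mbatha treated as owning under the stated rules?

By spousal attribution (R2), Elif Mbatha is treated as also owning Keanu Silva's interest in Summit Industries Corp, giving 74% + 26% = 100%.
Chain via Summit Industries Corp. → Meridian Logistics SA (R1): 100% × 74% × 87% = 64.38% of Bluewater Pharma AG.

64.38%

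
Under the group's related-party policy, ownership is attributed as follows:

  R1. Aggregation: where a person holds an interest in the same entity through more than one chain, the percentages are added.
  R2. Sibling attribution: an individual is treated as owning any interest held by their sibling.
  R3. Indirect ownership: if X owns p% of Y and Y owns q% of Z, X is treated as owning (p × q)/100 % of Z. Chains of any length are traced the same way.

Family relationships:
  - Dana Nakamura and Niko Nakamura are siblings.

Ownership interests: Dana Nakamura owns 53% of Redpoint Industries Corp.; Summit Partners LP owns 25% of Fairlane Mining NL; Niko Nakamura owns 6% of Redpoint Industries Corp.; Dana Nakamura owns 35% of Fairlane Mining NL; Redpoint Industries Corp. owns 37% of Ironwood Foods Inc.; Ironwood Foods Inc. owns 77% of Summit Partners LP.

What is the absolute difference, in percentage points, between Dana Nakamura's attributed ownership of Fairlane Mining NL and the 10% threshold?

By sibling attribution (R2), Dana Nakamura is treated as also owning Niko Nakamura's interest in Redpoint Industries Corp, giving 53% + 6% = 59%.
Chain via Redpoint Industries Corp. → Ironwood Foods Inc. → Summit Partners LP (R3): 59% × 37% × 77% × 25% = 4.202275% of Fairlane Mining NL.
Direct interest in Fairlane Mining NL: 35%.
Aggregating (R1): 4.202275% + 35% = 39.202275%.
39.202275% exceeds the 10% threshold by 29.202275 percentage points.

29.202275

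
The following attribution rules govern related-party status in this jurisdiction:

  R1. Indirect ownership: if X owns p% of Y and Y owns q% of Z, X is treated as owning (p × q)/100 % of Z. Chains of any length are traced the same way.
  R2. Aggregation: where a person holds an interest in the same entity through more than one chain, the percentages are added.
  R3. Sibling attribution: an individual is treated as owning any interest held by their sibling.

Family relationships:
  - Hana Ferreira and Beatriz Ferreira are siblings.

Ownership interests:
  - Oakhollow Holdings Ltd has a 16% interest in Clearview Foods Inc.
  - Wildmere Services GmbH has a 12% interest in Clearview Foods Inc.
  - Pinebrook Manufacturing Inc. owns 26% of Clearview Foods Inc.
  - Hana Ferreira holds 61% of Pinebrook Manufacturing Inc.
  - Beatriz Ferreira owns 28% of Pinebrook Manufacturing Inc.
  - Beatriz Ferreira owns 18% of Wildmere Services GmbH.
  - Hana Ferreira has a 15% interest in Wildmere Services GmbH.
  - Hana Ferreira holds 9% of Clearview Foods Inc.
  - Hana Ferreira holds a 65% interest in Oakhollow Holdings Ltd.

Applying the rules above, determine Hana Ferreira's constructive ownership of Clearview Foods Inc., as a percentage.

46.5%

By sibling attribution (R3), Hana Ferreira is treated as also owning Beatriz Ferreira's interest in Wildmere Services GmbH, giving 15% + 18% = 33%.
By sibling attribution (R3), Hana Ferreira is treated as also owning Beatriz Ferreira's interest in Pinebrook Manufacturing Inc, giving 61% + 28% = 89%.
Chain via Wildmere Services GmbH (R1): 33% × 12% = 3.96% of Clearview Foods Inc.
Chain via Oakhollow Holdings Ltd (R1): 65% × 16% = 10.4% of Clearview Foods Inc.
Chain via Pinebrook Manufacturing Inc. (R1): 89% × 26% = 23.14% of Clearview Foods Inc.
Direct interest in Clearview Foods Inc: 9%.
Aggregating (R2): 3.96% + 10.4% + 23.14% + 9% = 46.5%.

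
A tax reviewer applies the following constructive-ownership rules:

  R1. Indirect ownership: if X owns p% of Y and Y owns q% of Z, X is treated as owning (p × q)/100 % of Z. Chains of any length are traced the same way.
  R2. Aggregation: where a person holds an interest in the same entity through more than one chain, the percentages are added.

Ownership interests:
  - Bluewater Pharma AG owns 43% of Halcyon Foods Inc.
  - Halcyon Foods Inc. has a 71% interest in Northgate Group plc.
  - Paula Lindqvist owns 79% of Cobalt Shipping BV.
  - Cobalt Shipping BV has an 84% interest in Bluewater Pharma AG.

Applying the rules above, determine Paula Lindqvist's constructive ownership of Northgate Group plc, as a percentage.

20.259708%

Chain via Cobalt Shipping BV → Bluewater Pharma AG → Halcyon Foods Inc. (R1): 79% × 84% × 43% × 71% = 20.259708% of Northgate Group plc.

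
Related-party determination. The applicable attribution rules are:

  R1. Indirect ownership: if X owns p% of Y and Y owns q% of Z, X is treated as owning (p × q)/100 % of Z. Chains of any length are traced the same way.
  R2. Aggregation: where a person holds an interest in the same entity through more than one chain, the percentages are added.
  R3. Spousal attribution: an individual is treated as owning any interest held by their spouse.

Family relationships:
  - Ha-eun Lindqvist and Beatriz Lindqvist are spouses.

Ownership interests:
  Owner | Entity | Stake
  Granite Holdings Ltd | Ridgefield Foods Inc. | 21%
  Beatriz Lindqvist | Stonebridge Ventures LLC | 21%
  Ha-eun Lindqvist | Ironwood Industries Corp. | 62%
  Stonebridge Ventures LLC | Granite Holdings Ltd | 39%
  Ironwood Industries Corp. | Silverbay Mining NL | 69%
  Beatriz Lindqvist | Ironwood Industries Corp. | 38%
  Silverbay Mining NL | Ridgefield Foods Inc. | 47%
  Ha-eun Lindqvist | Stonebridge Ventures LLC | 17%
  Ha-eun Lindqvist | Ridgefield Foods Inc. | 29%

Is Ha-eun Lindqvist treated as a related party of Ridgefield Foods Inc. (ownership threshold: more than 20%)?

Yes

By spousal attribution (R3), Ha-eun Lindqvist is treated as also owning Beatriz Lindqvist's interest in Stonebridge Ventures LLC, giving 17% + 21% = 38%.
By spousal attribution (R3), Ha-eun Lindqvist is treated as also owning Beatriz Lindqvist's interest in Ironwood Industries Corp, giving 62% + 38% = 100%.
Chain via Stonebridge Ventures LLC → Granite Holdings Ltd (R1): 38% × 39% × 21% = 3.1122% of Ridgefield Foods Inc.
Chain via Ironwood Industries Corp. → Silverbay Mining NL (R1): 100% × 69% × 47% = 32.43% of Ridgefield Foods Inc.
Direct interest in Ridgefield Foods Inc: 29%.
Aggregating (R2): 3.1122% + 32.43% + 29% = 64.5422%.
64.5422% exceeds the 20% threshold, so Ha-eun is a related party to Ridgefield Foods Inc.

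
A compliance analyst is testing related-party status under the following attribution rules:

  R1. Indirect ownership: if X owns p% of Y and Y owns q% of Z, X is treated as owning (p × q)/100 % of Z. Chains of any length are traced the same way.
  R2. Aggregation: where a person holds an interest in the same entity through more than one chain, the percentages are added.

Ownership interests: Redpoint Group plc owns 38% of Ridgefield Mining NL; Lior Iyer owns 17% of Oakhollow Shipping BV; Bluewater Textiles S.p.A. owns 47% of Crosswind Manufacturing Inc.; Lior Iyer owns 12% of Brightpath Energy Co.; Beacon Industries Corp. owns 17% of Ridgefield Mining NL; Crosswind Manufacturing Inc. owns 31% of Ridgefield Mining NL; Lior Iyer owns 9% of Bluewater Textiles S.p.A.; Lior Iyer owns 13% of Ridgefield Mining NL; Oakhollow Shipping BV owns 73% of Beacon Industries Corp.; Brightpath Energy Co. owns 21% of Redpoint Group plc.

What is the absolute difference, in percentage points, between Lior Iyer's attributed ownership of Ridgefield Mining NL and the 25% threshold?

Chain via Bluewater Textiles S.p.A. → Crosswind Manufacturing Inc. (R1): 9% × 47% × 31% = 1.3113% of Ridgefield Mining NL.
Chain via Brightpath Energy Co. → Redpoint Group plc (R1): 12% × 21% × 38% = 0.9576% of Ridgefield Mining NL.
Chain via Oakhollow Shipping BV → Beacon Industries Corp. (R1): 17% × 73% × 17% = 2.1097% of Ridgefield Mining NL.
Direct interest in Ridgefield Mining NL: 13%.
Aggregating (R2): 1.3113% + 0.9576% + 2.1097% + 13% = 17.3786%.
17.3786% falls short of the 25% threshold by 7.6214 percentage points.

7.6214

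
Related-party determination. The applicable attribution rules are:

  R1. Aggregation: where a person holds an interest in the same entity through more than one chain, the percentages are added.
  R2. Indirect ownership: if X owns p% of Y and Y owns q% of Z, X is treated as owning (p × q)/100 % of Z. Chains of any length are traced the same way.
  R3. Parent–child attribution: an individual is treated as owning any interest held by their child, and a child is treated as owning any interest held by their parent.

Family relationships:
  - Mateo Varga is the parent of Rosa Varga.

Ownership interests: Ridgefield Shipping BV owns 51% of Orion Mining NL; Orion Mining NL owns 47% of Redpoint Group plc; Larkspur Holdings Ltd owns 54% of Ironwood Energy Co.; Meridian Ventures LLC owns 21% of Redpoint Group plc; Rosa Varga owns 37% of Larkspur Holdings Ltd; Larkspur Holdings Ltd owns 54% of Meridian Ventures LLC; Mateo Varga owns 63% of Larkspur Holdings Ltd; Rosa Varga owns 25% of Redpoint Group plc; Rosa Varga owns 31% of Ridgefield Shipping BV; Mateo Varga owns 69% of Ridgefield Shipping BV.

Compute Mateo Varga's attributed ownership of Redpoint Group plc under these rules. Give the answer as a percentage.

60.31%

By parent–child attribution (R3), Mateo Varga is treated as also owning Rosa Varga's interest in Ridgefield Shipping BV, giving 69% + 31% = 100%.
By parent–child attribution (R3), Mateo Varga is treated as also owning Rosa Varga's interest in Larkspur Holdings Ltd, giving 63% + 37% = 100%.
By parent–child attribution (R3), Mateo Varga is treated as owning Rosa Varga's 25% interest in Redpoint Group plc.
Chain via Ridgefield Shipping BV → Orion Mining NL (R2): 100% × 51% × 47% = 23.97% of Redpoint Group plc.
Chain via Larkspur Holdings Ltd → Meridian Ventures LLC (R2): 100% × 54% × 21% = 11.34% of Redpoint Group plc.
Direct interest in Redpoint Group plc: 25%.
Aggregating (R1): 23.97% + 11.34% + 25% = 60.31%.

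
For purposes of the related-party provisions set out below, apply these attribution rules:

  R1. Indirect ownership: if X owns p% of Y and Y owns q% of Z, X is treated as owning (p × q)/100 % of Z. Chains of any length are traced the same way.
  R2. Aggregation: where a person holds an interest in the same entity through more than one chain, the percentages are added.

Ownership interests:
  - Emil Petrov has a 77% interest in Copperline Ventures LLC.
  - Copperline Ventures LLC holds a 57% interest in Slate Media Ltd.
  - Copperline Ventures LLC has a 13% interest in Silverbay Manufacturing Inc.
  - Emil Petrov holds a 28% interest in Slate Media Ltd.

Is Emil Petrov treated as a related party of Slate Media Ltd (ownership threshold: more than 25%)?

Yes

Chain via Copperline Ventures LLC (R1): 77% × 57% = 43.89% of Slate Media Ltd.
Direct interest in Slate Media Ltd: 28%.
Aggregating (R2): 43.89% + 28% = 71.89%.
71.89% exceeds the 25% threshold, so Emil is a related party to Slate Media Ltd.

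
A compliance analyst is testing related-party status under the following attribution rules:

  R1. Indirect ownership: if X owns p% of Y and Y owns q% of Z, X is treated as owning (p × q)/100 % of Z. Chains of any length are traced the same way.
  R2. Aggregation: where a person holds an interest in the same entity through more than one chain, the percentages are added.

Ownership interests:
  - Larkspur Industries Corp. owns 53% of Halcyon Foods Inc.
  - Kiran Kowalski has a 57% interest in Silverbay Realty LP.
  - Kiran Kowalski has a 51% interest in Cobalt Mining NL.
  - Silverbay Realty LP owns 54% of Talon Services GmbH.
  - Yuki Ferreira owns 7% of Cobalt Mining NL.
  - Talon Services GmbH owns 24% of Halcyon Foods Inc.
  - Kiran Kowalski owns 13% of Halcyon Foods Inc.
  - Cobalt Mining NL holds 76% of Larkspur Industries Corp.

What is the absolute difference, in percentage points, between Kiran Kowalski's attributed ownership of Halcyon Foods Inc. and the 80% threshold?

Chain via Silverbay Realty LP → Talon Services GmbH (R1): 57% × 54% × 24% = 7.3872% of Halcyon Foods Inc.
Chain via Cobalt Mining NL → Larkspur Industries Corp. (R1): 51% × 76% × 53% = 20.5428% of Halcyon Foods Inc.
Direct interest in Halcyon Foods Inc: 13%.
Aggregating (R2): 7.3872% + 20.5428% + 13% = 40.93%.
40.93% falls short of the 80% threshold by 39.07 percentage points.

39.07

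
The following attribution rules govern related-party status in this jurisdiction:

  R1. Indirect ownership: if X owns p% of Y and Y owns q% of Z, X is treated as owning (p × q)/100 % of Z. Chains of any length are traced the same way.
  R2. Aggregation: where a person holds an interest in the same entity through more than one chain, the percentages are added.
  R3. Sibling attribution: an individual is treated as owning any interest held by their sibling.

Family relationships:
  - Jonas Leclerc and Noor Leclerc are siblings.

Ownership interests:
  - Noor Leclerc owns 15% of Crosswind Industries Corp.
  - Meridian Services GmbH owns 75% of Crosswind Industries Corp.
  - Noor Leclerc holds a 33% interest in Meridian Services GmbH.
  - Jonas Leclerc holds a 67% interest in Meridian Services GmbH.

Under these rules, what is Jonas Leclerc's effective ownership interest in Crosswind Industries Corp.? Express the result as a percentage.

90%

By sibling attribution (R3), Jonas Leclerc is treated as also owning Noor Leclerc's interest in Meridian Services GmbH, giving 67% + 33% = 100%.
By sibling attribution (R3), Jonas Leclerc is treated as owning Noor Leclerc's 15% interest in Crosswind Industries Corp.
Chain via Meridian Services GmbH (R1): 100% × 75% = 75% of Crosswind Industries Corp.
Direct interest in Crosswind Industries Corp: 15%.
Aggregating (R2): 75% + 15% = 90%.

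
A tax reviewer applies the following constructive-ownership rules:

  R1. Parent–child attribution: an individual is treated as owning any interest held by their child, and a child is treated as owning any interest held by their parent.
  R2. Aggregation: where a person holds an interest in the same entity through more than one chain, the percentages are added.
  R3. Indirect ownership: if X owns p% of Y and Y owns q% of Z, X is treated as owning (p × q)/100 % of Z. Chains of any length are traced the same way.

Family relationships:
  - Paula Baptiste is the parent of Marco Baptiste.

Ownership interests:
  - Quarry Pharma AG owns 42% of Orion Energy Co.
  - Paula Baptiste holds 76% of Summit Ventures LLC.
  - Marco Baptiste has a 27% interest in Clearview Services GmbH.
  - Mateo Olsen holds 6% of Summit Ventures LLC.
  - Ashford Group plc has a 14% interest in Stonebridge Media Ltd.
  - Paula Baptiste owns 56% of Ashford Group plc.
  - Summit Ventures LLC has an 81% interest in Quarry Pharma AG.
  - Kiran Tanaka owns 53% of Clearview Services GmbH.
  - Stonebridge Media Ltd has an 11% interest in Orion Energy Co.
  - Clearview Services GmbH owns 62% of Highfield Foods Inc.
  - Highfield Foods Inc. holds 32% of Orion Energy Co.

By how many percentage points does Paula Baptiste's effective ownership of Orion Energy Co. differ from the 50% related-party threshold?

By parent–child attribution (R1), Paula Baptiste is treated as owning Marco Baptiste's 27% interest in Clearview Services GmbH.
Chain via Ashford Group plc → Stonebridge Media Ltd (R3): 56% × 14% × 11% = 0.8624% of Orion Energy Co.
Chain via Summit Ventures LLC → Quarry Pharma AG (R3): 76% × 81% × 42% = 25.8552% of Orion Energy Co.
Chain via Clearview Services GmbH → Highfield Foods Inc. (R3): 27% × 62% × 32% = 5.3568% of Orion Energy Co.
Aggregating (R2): 0.8624% + 25.8552% + 5.3568% = 32.0744%.
32.0744% falls short of the 50% threshold by 17.9256 percentage points.

17.9256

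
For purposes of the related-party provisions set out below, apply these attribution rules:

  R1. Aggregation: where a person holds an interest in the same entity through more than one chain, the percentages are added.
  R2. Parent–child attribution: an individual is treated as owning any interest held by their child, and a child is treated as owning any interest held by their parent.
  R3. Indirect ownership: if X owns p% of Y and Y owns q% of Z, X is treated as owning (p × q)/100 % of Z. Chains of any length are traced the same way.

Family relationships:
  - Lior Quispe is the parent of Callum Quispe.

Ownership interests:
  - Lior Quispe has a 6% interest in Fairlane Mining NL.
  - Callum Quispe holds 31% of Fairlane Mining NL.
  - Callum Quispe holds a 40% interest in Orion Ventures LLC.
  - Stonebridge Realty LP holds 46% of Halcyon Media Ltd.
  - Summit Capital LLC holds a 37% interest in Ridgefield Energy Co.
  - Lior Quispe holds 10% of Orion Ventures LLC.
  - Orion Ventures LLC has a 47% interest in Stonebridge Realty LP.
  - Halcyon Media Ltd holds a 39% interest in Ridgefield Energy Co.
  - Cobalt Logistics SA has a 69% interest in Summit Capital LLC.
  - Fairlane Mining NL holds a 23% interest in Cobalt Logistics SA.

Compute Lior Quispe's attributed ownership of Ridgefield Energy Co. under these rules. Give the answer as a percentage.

By parent–child attribution (R2), Lior Quispe is treated as also owning Callum Quispe's interest in Orion Ventures LLC, giving 10% + 40% = 50%.
By parent–child attribution (R2), Lior Quispe is treated as also owning Callum Quispe's interest in Fairlane Mining NL, giving 6% + 31% = 37%.
Chain via Orion Ventures LLC → Stonebridge Realty LP → Halcyon Media Ltd (R3): 50% × 47% × 46% × 39% = 4.2159% of Ridgefield Energy Co.
Chain via Fairlane Mining NL → Cobalt Logistics SA → Summit Capital LLC (R3): 37% × 23% × 69% × 37% = 2.172603% of Ridgefield Energy Co.
Aggregating (R1): 4.2159% + 2.172603% = 6.388503%.

6.388503%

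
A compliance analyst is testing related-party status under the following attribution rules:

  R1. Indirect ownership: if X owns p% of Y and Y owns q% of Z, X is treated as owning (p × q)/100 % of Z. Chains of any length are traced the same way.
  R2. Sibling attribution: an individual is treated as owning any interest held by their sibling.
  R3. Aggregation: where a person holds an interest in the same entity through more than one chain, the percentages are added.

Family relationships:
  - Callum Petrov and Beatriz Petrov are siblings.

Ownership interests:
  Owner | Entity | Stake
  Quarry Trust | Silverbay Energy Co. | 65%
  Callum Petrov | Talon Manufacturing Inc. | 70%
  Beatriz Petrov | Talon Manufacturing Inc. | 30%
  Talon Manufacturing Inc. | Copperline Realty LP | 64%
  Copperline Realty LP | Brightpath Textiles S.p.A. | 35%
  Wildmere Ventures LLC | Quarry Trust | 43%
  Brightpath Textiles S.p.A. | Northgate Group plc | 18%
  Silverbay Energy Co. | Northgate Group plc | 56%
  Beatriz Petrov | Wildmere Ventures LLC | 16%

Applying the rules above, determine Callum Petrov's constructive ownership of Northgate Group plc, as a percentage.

By sibling attribution (R2), Callum Petrov is treated as also owning Beatriz Petrov's interest in Talon Manufacturing Inc, giving 70% + 30% = 100%.
By sibling attribution (R2), Callum Petrov is treated as owning Beatriz Petrov's 16% interest in Wildmere Ventures LLC.
Chain via Talon Manufacturing Inc. → Copperline Realty LP → Brightpath Textiles S.p.A. (R1): 100% × 64% × 35% × 18% = 4.032% of Northgate Group plc.
Chain via Wildmere Ventures LLC → Quarry Trust → Silverbay Energy Co. (R1): 16% × 43% × 65% × 56% = 2.50432% of Northgate Group plc.
Aggregating (R3): 4.032% + 2.50432% = 6.53632%.

6.53632%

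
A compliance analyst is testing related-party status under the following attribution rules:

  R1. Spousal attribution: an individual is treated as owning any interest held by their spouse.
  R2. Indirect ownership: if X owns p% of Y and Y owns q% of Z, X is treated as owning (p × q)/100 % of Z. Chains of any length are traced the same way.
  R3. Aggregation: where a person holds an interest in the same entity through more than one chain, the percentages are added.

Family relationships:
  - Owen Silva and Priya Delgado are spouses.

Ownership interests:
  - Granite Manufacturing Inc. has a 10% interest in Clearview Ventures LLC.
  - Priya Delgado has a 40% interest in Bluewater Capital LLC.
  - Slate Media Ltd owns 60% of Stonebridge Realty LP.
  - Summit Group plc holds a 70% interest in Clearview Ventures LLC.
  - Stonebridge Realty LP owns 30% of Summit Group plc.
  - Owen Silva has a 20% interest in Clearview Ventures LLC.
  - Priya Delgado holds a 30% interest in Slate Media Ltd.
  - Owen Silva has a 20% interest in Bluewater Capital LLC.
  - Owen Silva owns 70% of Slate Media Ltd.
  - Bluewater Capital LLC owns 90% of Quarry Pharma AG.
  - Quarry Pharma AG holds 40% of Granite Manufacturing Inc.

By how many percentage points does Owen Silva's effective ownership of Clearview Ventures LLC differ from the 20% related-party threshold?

14.76

By spousal attribution (R1), Owen Silva is treated as also owning Priya Delgado's interest in Slate Media Ltd, giving 70% + 30% = 100%.
By spousal attribution (R1), Owen Silva is treated as also owning Priya Delgado's interest in Bluewater Capital LLC, giving 20% + 40% = 60%.
Chain via Slate Media Ltd → Stonebridge Realty LP → Summit Group plc (R2): 100% × 60% × 30% × 70% = 12.6% of Clearview Ventures LLC.
Chain via Bluewater Capital LLC → Quarry Pharma AG → Granite Manufacturing Inc. (R2): 60% × 90% × 40% × 10% = 2.16% of Clearview Ventures LLC.
Direct interest in Clearview Ventures LLC: 20%.
Aggregating (R3): 12.6% + 2.16% + 20% = 34.76%.
34.76% exceeds the 20% threshold by 14.76 percentage points.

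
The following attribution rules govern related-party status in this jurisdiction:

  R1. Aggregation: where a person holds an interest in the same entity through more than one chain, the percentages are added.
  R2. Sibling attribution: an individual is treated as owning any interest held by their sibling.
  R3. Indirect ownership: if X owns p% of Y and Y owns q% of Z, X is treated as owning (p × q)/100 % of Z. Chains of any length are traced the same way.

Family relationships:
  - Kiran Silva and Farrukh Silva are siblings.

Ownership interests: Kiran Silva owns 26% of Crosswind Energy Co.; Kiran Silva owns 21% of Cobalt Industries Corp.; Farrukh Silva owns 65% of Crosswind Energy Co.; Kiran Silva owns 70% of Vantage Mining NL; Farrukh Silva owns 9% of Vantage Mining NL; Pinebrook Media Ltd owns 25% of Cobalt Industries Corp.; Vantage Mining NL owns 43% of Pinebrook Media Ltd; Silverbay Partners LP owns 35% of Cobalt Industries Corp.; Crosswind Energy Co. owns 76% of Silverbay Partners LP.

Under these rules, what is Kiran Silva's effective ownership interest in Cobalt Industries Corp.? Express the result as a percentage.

By sibling attribution (R2), Kiran Silva is treated as also owning Farrukh Silva's interest in Crosswind Energy Co, giving 26% + 65% = 91%.
By sibling attribution (R2), Kiran Silva is treated as also owning Farrukh Silva's interest in Vantage Mining NL, giving 70% + 9% = 79%.
Chain via Crosswind Energy Co. → Silverbay Partners LP (R3): 91% × 76% × 35% = 24.206% of Cobalt Industries Corp.
Chain via Vantage Mining NL → Pinebrook Media Ltd (R3): 79% × 43% × 25% = 8.4925% of Cobalt Industries Corp.
Direct interest in Cobalt Industries Corp: 21%.
Aggregating (R1): 24.206% + 8.4925% + 21% = 53.6985%.

53.6985%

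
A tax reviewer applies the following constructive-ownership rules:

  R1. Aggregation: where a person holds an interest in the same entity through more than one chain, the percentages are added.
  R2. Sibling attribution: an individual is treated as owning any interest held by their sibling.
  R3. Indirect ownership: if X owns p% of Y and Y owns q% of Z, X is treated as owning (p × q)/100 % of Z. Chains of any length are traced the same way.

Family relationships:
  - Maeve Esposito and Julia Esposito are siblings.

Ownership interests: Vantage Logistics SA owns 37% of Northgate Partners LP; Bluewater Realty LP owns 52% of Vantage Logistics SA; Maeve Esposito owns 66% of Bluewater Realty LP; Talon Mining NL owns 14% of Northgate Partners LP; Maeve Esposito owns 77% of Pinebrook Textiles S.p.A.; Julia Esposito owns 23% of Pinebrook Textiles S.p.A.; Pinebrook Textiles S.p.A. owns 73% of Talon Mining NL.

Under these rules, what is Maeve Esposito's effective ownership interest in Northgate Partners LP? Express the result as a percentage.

By sibling attribution (R2), Maeve Esposito is treated as also owning Julia Esposito's interest in Pinebrook Textiles S.p.A, giving 77% + 23% = 100%.
Chain via Bluewater Realty LP → Vantage Logistics SA (R3): 66% × 52% × 37% = 12.6984% of Northgate Partners LP.
Chain via Pinebrook Textiles S.p.A. → Talon Mining NL (R3): 100% × 73% × 14% = 10.22% of Northgate Partners LP.
Aggregating (R1): 12.6984% + 10.22% = 22.9184%.

22.9184%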